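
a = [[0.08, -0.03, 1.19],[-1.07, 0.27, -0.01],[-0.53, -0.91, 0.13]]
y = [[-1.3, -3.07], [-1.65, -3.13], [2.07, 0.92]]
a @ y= [[2.41, 0.94],[0.92, 2.43],[2.46, 4.60]]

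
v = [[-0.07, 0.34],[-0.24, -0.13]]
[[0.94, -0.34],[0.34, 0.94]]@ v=[[0.02,0.36], [-0.25,-0.01]]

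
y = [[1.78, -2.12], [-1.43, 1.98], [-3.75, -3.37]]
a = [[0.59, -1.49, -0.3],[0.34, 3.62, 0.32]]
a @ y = [[4.31,-3.19],[-5.77,5.37]]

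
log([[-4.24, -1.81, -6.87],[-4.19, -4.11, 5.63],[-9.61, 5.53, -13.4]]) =[[(1.88+1.74j), 0.04+0.87j, (0.47+0.83j)], [0.15+1.59j, 1.82+2.15j, (-0.35-0.94j)], [0.65+1.27j, (-0.36-0.79j), (2.57+2.39j)]]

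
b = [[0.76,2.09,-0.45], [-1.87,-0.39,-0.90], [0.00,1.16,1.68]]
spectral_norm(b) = 2.87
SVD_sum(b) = [[0.96,1.33,0.70], [-0.89,-1.23,-0.65], [0.82,1.14,0.6]] + [[-0.18, 0.74, -1.16], [-0.10, 0.42, -0.66], [0.10, -0.42, 0.66]] + [[-0.02, 0.01, 0.01], [-0.88, 0.42, 0.41], [-0.92, 0.44, 0.43]]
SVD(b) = [[-0.62, -0.78, 0.02], [0.57, -0.44, 0.69], [-0.53, 0.44, 0.72]] @ diag([2.873532074326307, 1.781780823716237, 1.5307744817754967]) @ [[-0.54,  -0.75,  -0.39], [0.13,  -0.53,  0.84], [-0.83,  0.40,  0.38]]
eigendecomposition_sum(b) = [[(0.25+0.9j),(1.11-0.01j),0.12+0.43j], [-0.93+0.08j,(-0.2+1.1j),(-0.45+0.04j)], [(0.27+0.32j),(0.45-0.21j),0.13+0.15j]] + [[0.25-0.90j,1.11+0.01j,0.12-0.43j],  [(-0.93-0.08j),-0.20-1.10j,-0.45-0.04j],  [(0.27-0.32j),(0.45+0.21j),(0.13-0.15j)]] + [[(0.26+0j), -0.13+0.00j, -0.69-0.00j], [-0.00-0.00j, -0j, 0.00+0.00j], [(-0.53-0j), 0.26-0.00j, 1.42+0.00j]]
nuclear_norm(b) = 6.19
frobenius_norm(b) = 3.71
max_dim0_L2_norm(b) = 2.42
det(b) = 7.84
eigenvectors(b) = [[(-0.13-0.66j), (-0.13+0.66j), -0.44+0.00j],  [(0.68+0j), 0.68-0.00j, 0j],  [-0.17-0.25j, (-0.17+0.25j), 0.90+0.00j]]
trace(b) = 2.05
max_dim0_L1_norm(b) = 3.64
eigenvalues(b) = [(0.18+2.15j), (0.18-2.15j), (1.68+0j)]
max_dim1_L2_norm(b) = 2.27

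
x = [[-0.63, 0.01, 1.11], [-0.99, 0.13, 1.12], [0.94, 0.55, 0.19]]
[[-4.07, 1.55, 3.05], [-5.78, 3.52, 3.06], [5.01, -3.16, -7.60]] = x @ [[5.01, -4.65, -3.01], [0.84, 2.64, -9.06], [-0.83, -1.27, 1.12]]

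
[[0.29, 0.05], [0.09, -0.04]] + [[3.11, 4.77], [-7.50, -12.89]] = [[3.4, 4.82], [-7.41, -12.93]]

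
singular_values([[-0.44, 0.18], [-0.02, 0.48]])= [0.57, 0.36]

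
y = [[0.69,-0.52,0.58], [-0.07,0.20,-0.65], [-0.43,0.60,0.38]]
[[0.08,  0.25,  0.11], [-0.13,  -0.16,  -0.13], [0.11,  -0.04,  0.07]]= y@[[-0.05, 0.09, -0.02], [0.01, -0.13, -0.02], [0.21, 0.20, 0.2]]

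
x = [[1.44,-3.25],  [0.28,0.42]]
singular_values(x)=[3.57, 0.42]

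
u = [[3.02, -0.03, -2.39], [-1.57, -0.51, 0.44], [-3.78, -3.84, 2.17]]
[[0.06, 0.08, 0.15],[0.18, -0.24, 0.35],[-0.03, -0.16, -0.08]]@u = [[-0.51,  -0.62,  0.22], [-0.4,  -1.23,  0.22], [0.46,  0.39,  -0.17]]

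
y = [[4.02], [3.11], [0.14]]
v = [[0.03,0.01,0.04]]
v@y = [[0.16]]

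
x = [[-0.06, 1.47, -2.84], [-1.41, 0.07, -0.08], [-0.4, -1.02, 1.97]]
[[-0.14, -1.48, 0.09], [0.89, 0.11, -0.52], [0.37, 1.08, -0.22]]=x @ [[-0.63, -0.12, 0.37], [0.21, -0.72, -0.12], [0.17, 0.15, -0.1]]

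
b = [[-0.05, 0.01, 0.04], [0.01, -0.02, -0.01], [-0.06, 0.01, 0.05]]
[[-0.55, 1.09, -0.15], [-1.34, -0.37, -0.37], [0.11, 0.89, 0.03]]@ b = [[0.05,-0.03,-0.04], [0.09,-0.01,-0.07], [0.0,-0.02,-0.00]]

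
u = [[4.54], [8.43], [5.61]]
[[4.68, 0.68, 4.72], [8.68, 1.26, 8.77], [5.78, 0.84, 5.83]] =u@[[1.03,0.15,1.04]]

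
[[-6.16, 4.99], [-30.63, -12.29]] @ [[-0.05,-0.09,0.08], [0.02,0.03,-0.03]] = [[0.41, 0.70, -0.64], [1.29, 2.39, -2.08]]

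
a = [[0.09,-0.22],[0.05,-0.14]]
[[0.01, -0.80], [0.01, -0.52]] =a@[[-0.02, 1.01],[-0.06, 4.06]]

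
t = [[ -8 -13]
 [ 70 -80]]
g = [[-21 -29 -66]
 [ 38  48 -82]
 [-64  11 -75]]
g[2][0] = -64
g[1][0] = 38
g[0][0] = -21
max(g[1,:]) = 48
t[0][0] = -8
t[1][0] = 70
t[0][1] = -13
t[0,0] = -8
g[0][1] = -29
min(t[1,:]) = -80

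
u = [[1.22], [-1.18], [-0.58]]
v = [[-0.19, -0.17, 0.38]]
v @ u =[[-0.25]]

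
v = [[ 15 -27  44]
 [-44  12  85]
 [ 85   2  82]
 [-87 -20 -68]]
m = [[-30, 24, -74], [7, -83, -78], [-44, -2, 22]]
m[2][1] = -2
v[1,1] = 12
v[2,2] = 82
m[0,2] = -74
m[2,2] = 22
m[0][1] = 24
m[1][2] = -78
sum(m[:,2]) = -130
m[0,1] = 24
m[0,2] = -74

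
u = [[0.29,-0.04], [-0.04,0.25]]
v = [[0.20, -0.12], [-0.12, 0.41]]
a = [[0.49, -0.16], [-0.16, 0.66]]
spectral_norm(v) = 0.46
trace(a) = 1.15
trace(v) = 0.61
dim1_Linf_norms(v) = [0.2, 0.41]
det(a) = 0.30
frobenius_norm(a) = 0.85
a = v + u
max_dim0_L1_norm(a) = 0.82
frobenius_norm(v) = 0.49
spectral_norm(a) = 0.76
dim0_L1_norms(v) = [0.32, 0.53]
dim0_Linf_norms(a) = [0.49, 0.66]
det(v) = 0.07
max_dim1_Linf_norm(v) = 0.41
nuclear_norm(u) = 0.54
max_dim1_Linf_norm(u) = 0.29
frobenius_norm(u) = 0.39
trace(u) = 0.54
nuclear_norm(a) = 1.15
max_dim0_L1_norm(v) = 0.53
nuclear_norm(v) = 0.61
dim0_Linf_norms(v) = [0.2, 0.41]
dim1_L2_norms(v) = [0.23, 0.43]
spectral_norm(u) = 0.31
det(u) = 0.07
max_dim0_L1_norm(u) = 0.33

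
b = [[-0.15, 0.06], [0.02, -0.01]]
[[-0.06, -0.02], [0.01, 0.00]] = b @ [[0.42, 0.22], [0.11, 0.23]]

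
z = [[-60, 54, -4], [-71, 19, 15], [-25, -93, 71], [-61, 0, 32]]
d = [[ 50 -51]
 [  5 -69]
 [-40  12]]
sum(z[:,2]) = 114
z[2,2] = 71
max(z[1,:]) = 19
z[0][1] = 54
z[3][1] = 0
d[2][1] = 12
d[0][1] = -51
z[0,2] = -4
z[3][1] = 0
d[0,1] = -51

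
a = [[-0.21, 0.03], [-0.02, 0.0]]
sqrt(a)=[[0.46j, -0.06j], [0.00+0.04j, 0.05j]]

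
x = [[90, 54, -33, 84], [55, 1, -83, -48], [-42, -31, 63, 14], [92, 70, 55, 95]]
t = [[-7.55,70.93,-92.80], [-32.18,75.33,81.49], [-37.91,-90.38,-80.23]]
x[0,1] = 54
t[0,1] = 70.93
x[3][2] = 55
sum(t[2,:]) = -208.51999999999998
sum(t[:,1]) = 55.879999999999995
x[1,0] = 55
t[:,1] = [70.93, 75.33, -90.38]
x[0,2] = -33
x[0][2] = -33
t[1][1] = 75.33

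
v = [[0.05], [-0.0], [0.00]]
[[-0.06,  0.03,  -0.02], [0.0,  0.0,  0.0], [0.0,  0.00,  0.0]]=v @ [[-1.28, 0.56, -0.36]]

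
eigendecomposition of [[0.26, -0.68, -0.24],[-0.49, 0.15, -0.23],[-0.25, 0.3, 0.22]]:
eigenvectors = [[0.75,-0.73,-0.37],[-0.38,-0.68,-0.33],[-0.54,0.04,0.87]]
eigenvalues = [0.78, -0.36, 0.21]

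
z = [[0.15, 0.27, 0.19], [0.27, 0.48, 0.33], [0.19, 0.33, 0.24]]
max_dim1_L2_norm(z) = 0.64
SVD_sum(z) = [[0.15,0.27,0.19], [0.27,0.48,0.33], [0.19,0.33,0.23]] + [[0.0, -0.00, 0.0], [-0.0, 0.0, -0.0], [0.0, -0.0, 0.01]] + [[-0.00,  0.0,  0.0], [0.00,  -0.00,  -0.0], [0.00,  -0.00,  -0.0]]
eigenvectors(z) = [[0.42, 0.91, 0.05], [0.74, -0.31, -0.59], [0.52, -0.29, 0.80]]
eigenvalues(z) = [0.86, -0.0, 0.01]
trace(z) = 0.87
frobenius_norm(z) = 0.86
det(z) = -0.00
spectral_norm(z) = 0.86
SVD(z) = [[-0.42,-0.05,0.91],[-0.74,0.59,-0.31],[-0.52,-0.80,-0.29]] @ diag([0.8638364371672688, 0.008896206098259916, 0.002732643265528617]) @ [[-0.42, -0.74, -0.52],  [-0.05, 0.59, -0.8],  [-0.91, 0.31, 0.29]]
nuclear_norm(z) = 0.88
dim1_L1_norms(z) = [0.61, 1.08, 0.76]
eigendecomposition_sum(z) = [[0.15,0.27,0.19], [0.27,0.48,0.33], [0.19,0.33,0.23]] + [[-0.0, 0.0, 0.00], [0.00, -0.00, -0.0], [0.0, -0.00, -0.0]] + [[0.0, -0.00, 0.0], [-0.00, 0.0, -0.0], [0.0, -0.00, 0.01]]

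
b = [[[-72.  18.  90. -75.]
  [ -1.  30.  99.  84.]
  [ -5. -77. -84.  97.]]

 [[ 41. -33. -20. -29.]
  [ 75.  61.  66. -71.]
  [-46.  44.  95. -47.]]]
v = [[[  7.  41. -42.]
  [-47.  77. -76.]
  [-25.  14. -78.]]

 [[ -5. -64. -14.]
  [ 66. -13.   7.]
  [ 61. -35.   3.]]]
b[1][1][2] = 66.0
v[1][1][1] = -13.0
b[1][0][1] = -33.0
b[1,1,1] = 61.0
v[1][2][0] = 61.0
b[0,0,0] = -72.0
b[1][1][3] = -71.0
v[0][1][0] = -47.0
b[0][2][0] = -5.0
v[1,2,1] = -35.0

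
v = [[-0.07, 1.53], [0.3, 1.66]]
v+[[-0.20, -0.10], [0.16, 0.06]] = [[-0.27, 1.43], [0.46, 1.72]]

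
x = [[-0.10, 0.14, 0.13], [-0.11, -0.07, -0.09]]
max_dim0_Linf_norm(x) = 0.14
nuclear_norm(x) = 0.37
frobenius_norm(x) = 0.27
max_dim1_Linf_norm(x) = 0.14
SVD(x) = [[-0.93, 0.38], [0.38, 0.93]] @ diag([0.2253693209560299, 0.144252102833262]) @ [[0.23,-0.69,-0.69], [-0.97,-0.08,-0.24]]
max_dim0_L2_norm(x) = 0.16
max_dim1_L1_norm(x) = 0.37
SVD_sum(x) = [[-0.05, 0.14, 0.14],[0.02, -0.06, -0.06]] + [[-0.05, -0.00, -0.01], [-0.13, -0.01, -0.03]]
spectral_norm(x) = 0.23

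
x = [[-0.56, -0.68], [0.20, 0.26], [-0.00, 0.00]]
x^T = [[-0.56, 0.2, -0.00], [-0.68, 0.26, 0.0]]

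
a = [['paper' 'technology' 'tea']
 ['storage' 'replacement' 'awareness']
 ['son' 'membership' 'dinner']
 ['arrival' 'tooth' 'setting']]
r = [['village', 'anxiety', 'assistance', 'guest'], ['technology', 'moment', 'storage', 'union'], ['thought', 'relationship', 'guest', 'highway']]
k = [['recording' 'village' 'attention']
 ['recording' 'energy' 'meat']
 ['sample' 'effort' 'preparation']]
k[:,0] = ['recording', 'recording', 'sample']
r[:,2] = ['assistance', 'storage', 'guest']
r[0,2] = 'assistance'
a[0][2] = 'tea'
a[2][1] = 'membership'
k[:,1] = ['village', 'energy', 'effort']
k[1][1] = 'energy'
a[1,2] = 'awareness'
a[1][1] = 'replacement'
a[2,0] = 'son'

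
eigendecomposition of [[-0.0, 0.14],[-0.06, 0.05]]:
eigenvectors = [[(0.84+0j), (0.84-0j)],  [(0.15+0.53j), 0.15-0.53j]]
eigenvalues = [(0.03+0.09j), (0.03-0.09j)]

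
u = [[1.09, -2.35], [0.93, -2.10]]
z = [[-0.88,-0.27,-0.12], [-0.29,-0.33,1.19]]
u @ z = [[-0.28, 0.48, -2.93], [-0.21, 0.44, -2.61]]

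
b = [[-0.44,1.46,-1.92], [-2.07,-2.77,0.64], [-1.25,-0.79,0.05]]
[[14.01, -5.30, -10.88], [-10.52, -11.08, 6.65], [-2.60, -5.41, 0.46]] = b @ [[0.57, 2.48, 1.55],  [2.01, 3.22, -2.83],  [-5.90, 4.64, 3.16]]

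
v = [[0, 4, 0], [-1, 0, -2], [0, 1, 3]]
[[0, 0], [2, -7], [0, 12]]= v @ [[-2, -1], [0, 0], [0, 4]]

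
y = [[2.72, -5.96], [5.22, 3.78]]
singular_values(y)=[7.11, 5.82]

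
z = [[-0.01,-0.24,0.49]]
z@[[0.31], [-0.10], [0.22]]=[[0.13]]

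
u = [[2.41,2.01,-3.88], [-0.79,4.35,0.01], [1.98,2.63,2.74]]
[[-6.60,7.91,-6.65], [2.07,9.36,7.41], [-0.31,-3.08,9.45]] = u@[[-1.56, -1.41, -0.48], [0.19, 1.90, 1.61], [0.83, -1.93, 2.25]]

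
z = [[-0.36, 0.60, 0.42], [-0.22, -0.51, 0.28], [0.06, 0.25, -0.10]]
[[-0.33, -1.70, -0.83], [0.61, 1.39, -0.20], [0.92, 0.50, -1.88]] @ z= [[0.44, 0.46, -0.53], [-0.54, -0.39, 0.67], [-0.55, -0.17, 0.71]]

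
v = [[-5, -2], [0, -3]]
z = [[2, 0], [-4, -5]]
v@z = [[-2, 10], [12, 15]]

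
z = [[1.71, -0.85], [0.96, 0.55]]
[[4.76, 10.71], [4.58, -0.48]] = z@[[3.71,3.12], [1.86,-6.32]]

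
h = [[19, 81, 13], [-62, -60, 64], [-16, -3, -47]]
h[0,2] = 13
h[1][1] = -60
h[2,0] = -16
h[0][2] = 13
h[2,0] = -16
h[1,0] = -62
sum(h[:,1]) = 18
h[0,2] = 13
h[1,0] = -62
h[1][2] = 64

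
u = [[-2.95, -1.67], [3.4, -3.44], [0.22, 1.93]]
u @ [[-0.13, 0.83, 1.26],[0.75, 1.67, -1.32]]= [[-0.87, -5.24, -1.51], [-3.02, -2.92, 8.82], [1.42, 3.41, -2.27]]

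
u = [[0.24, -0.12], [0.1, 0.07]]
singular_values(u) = [0.28, 0.1]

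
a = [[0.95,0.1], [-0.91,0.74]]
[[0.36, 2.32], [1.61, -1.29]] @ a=[[-1.77, 1.75],  [2.70, -0.79]]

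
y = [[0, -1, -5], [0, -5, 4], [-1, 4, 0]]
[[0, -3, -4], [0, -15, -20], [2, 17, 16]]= y @ [[-2, -5, 0], [0, 3, 4], [0, 0, 0]]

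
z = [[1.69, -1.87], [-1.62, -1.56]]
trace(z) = 0.13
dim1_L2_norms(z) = [2.52, 2.25]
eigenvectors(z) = [[0.93, 0.42],[-0.37, 0.91]]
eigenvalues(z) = [2.45, -2.32]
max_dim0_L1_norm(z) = 3.43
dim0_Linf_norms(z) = [1.69, 1.87]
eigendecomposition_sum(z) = [[2.06,-0.96], [-0.83,0.39]] + [[-0.37, -0.91],[-0.79, -1.95]]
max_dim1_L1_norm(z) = 3.56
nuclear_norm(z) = 4.77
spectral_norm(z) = 2.53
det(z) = -5.67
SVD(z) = [[0.99, 0.13], [0.13, -0.99]] @ diag([2.5253501346429985, 2.2435700785708907]) @ [[0.58,-0.82], [0.82,0.58]]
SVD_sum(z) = [[1.44, -2.04], [0.20, -0.28]] + [[0.25, 0.17], [-1.82, -1.28]]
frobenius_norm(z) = 3.38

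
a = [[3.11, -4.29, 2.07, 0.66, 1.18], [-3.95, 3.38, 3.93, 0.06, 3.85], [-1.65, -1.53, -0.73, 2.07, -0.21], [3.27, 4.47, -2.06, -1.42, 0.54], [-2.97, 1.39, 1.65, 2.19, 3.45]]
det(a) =101.582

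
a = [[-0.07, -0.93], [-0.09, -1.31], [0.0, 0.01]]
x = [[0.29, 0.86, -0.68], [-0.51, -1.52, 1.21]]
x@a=[[-0.1, -1.4],[0.17, 2.48]]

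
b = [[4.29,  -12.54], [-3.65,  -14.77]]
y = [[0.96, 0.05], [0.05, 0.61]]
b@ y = [[3.49,-7.43],[-4.24,-9.19]]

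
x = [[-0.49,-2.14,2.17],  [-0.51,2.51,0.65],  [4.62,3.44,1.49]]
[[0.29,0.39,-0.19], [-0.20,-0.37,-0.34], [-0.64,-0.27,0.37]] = x @ [[-0.07, 0.04, 0.17], [-0.10, -0.15, -0.07], [0.02, 0.04, -0.12]]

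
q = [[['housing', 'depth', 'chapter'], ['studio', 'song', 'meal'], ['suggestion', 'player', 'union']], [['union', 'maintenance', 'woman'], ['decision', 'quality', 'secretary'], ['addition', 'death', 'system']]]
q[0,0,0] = 'housing'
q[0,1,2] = 'meal'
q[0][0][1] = 'depth'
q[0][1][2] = 'meal'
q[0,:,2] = ['chapter', 'meal', 'union']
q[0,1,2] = 'meal'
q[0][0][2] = 'chapter'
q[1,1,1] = 'quality'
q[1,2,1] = 'death'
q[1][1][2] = 'secretary'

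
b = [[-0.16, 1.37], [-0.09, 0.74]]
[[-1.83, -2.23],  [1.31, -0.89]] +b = [[-1.99, -0.86], [1.22, -0.15]]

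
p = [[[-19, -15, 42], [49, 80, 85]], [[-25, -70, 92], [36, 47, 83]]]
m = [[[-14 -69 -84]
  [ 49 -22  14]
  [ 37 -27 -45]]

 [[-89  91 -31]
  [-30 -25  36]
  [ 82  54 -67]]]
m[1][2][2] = -67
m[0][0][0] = -14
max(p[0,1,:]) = 85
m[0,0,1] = -69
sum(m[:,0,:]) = -196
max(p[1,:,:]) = 92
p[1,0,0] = -25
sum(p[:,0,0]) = -44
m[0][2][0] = 37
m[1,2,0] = 82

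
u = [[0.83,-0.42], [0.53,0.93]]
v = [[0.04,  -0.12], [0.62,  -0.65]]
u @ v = [[-0.23, 0.17], [0.6, -0.67]]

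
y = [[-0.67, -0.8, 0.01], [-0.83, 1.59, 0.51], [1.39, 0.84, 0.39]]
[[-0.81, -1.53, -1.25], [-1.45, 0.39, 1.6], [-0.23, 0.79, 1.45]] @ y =[[0.08,-2.83,-1.28], [2.87,3.12,0.81], [1.51,2.66,0.97]]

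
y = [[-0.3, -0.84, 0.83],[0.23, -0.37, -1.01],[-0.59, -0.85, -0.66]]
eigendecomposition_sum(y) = [[-0.15+0.38j,(-0.43+0.04j),(0.4-0.03j)], [(0.22-0.07j),(0.17+0.17j),(-0.16-0.17j)], [(-0.18-0.04j),-0.05-0.19j,(0.04+0.18j)]] + [[(-0.15-0.38j), (-0.43-0.04j), 0.40+0.03j], [(0.22+0.07j), (0.17-0.17j), -0.16+0.17j], [(-0.18+0.04j), -0.05+0.19j, (0.04-0.18j)]] + [[(0.01-0j), (0.02+0j), 0.02-0.00j], [-0.21+0.00j, (-0.72-0j), -0.70+0.00j], [(-0.23+0j), (-0.76-0j), -0.74+0.00j]]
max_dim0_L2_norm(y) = 1.46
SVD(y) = [[-0.23, 0.86, 0.46], [0.69, -0.18, 0.70], [0.68, 0.48, -0.55]] @ diag([1.4985511243402538, 1.3423036458617388, 0.3913635778209898]) @ [[-0.12, -0.43, -0.9], [-0.43, -0.79, 0.43], [0.89, -0.44, 0.09]]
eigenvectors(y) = [[-0.81+0.00j, -0.81-0.00j, -0.02+0.00j], [(0.29+0.35j), (0.29-0.35j), 0.69+0.00j], [-0.05-0.36j, -0.05+0.36j, (0.73+0j)]]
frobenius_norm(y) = 2.05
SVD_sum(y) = [[0.04,0.15,0.32],[-0.12,-0.44,-0.93],[-0.12,-0.44,-0.92]] + [[-0.5, -0.91, 0.50], [0.11, 0.19, -0.1], [-0.28, -0.51, 0.28]] + [[0.16, -0.08, 0.02], [0.24, -0.12, 0.03], [-0.19, 0.09, -0.02]]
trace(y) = -1.33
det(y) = -0.79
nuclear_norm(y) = 3.23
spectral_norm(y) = 1.50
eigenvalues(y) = [(0.06+0.74j), (0.06-0.74j), (-1.45+0j)]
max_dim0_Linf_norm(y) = 1.01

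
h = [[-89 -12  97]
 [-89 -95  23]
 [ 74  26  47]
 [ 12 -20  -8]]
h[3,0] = 12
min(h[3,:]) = -20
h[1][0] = -89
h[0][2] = 97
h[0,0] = -89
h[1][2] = 23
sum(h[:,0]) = -92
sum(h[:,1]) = -101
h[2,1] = 26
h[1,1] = -95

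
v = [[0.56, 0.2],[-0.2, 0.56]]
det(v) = 0.35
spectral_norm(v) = 0.59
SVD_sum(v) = [[0.56, 0.0], [-0.20, 0.0]] + [[0.00, 0.2], [0.00, 0.56]]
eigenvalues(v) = [(0.56+0.2j), (0.56-0.2j)]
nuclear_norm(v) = 1.19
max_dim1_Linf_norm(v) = 0.56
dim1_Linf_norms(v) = [0.56, 0.56]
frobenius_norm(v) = 0.84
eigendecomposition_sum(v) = [[0.28+0.10j, 0.10-0.28j], [-0.10+0.28j, 0.28+0.10j]] + [[(0.28-0.1j), 0.10+0.28j], [-0.10-0.28j, (0.28-0.1j)]]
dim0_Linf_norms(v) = [0.56, 0.56]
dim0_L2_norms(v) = [0.59, 0.59]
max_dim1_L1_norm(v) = 0.76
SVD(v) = [[-0.94, 0.34], [0.34, 0.94]] @ diag([0.5946427498927402, 0.5946427498927402]) @ [[-1.00, -0.0], [0.00, 1.00]]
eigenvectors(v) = [[(0.71+0j),0.71-0.00j], [0.00+0.71j,0.00-0.71j]]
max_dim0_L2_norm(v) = 0.59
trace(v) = 1.12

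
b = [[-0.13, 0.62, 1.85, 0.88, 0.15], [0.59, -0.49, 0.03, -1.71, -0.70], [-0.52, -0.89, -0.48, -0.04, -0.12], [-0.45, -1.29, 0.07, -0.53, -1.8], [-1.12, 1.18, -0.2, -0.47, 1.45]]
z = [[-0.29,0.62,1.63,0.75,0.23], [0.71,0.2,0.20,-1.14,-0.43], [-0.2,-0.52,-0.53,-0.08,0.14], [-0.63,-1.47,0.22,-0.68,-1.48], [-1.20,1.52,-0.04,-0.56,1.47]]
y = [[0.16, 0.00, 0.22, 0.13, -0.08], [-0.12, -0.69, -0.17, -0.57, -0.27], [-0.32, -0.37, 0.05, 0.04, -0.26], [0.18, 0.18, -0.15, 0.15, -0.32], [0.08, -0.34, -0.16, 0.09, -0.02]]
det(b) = 6.82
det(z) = 3.11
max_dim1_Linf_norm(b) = 1.85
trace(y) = -0.35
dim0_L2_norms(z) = [1.57, 2.27, 1.74, 1.63, 2.15]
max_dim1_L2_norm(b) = 2.32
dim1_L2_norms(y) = [0.31, 0.96, 0.56, 0.46, 0.4]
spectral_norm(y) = 1.07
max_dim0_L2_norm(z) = 2.27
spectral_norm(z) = 3.13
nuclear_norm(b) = 8.87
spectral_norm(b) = 3.32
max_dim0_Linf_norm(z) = 1.63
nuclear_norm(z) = 8.25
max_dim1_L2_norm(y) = 0.96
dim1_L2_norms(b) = [2.15, 2.0, 1.14, 2.32, 2.24]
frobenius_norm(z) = 4.23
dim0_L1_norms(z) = [3.03, 4.33, 2.62, 3.21, 3.75]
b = z + y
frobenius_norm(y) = 1.30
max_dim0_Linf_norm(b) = 1.85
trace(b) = -0.18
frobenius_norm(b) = 4.51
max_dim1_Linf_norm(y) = 0.69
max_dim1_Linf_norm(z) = 1.63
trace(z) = 0.17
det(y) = -0.02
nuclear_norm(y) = 2.52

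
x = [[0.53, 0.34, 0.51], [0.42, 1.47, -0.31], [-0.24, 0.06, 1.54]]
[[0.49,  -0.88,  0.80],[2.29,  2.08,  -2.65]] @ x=[[-0.30, -1.08, 1.75], [2.72, 3.68, -3.56]]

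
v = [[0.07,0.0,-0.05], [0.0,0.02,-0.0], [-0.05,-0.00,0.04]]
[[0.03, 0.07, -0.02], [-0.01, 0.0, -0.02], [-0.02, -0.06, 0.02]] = v @ [[-0.31, 0.21, 0.08], [-0.48, 0.08, -0.91], [-0.99, -1.13, 0.58]]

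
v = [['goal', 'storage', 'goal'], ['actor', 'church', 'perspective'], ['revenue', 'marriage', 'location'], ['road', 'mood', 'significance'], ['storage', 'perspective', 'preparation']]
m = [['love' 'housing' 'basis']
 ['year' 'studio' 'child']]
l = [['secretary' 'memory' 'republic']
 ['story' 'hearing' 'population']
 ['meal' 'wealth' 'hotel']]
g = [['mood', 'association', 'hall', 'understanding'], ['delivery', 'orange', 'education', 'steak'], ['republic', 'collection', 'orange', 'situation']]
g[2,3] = 'situation'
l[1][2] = 'population'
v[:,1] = ['storage', 'church', 'marriage', 'mood', 'perspective']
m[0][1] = 'housing'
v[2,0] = 'revenue'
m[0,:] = ['love', 'housing', 'basis']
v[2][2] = 'location'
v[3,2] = 'significance'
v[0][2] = 'goal'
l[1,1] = 'hearing'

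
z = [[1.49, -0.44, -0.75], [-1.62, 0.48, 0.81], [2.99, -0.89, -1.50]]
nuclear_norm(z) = 4.30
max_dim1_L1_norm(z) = 5.38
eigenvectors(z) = [[-0.39, -0.28, 0.50], [0.44, 0.49, 0.41], [-0.81, -0.83, 0.76]]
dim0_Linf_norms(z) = [2.99, 0.89, 1.5]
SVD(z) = [[-0.40, -0.91, -0.06], [0.44, -0.24, 0.87], [-0.81, 0.32, 0.50]] @ diag([4.29758972200952, 0.003938784753901596, 0.002658430514078172]) @ [[-0.86, 0.26, 0.43], [0.13, -0.72, 0.68], [-0.49, -0.65, -0.59]]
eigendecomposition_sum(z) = [[1.55, -0.45, -0.79], [-1.73, 0.5, 0.88], [3.18, -0.92, -1.61]] + [[-0.06,  0.01,  0.04], [0.11,  -0.02,  -0.07], [-0.19,  0.03,  0.11]] + [[0.00,-0.0,-0.00], [0.0,-0.00,-0.0], [0.0,-0.0,-0.0]]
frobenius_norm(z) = 4.30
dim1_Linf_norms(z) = [1.49, 1.62, 2.99]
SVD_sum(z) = [[1.49, -0.44, -0.75], [-1.62, 0.48, 0.81], [2.99, -0.89, -1.50]] + [[-0.0, 0.0, -0.00], [-0.0, 0.0, -0.00], [0.0, -0.00, 0.0]] + [[0.0, 0.00, 0.0], [-0.00, -0.0, -0.00], [-0.0, -0.00, -0.0]]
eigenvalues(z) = [0.45, 0.03, -0.0]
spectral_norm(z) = 4.30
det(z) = -0.00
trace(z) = 0.47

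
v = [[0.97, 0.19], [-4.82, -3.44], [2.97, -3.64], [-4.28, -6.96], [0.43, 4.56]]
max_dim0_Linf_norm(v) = 6.96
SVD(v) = [[0.06, 0.14], [-0.50, -0.45], [-0.15, 0.81], [-0.76, -0.04], [0.39, -0.35]] @ diag([10.783959568796162, 5.436746823107523]) @ [[0.5, 0.86], [0.86, -0.50]]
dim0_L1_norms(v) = [13.47, 18.79]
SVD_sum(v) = [[0.33, 0.56], [-2.71, -4.67], [-0.83, -1.43], [-4.11, -7.06], [2.09, 3.59]] + [[0.64, -0.37], [-2.11, 1.23], [3.8, -2.21], [-0.17, 0.1], [-1.66, 0.97]]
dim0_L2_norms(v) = [7.18, 9.71]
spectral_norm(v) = 10.78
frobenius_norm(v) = 12.08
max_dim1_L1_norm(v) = 11.24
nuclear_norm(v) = 16.22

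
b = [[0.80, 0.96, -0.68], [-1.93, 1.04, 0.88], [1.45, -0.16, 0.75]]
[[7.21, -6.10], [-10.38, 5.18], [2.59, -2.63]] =b @ [[4.08, -3.09], [1.14, -2.4], [-4.19, 1.95]]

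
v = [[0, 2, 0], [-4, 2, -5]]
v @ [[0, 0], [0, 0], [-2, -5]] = [[0, 0], [10, 25]]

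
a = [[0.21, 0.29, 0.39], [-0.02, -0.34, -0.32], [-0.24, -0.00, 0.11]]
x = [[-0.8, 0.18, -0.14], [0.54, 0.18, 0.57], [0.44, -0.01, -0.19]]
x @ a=[[-0.14, -0.29, -0.39], [-0.03, 0.1, 0.22], [0.14, 0.13, 0.15]]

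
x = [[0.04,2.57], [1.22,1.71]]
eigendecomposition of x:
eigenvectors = [[-0.92,-0.68], [0.40,-0.74]]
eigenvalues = [-1.08, 2.83]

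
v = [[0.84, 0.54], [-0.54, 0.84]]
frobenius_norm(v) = 1.41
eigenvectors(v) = [[0.71+0.00j, (0.71-0j)],[0.71j, -0.71j]]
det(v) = 1.00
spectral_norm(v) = 1.00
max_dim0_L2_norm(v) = 1.0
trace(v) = 1.68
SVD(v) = [[0.54, -0.84], [0.84, 0.54]] @ diag([0.9985990186255943, 0.9985990186255942]) @ [[0.0, 1.00], [-1.0, -0.00]]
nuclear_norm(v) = 2.00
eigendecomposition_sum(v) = [[(0.42+0.27j), (0.27-0.42j)], [-0.27+0.42j, 0.42+0.27j]] + [[(0.42-0.27j), (0.27+0.42j)], [-0.27-0.42j, 0.42-0.27j]]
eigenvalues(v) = [(0.84+0.54j), (0.84-0.54j)]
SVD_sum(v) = [[0.00, 0.54], [0.0, 0.84]] + [[0.84, 0.0], [-0.54, 0.00]]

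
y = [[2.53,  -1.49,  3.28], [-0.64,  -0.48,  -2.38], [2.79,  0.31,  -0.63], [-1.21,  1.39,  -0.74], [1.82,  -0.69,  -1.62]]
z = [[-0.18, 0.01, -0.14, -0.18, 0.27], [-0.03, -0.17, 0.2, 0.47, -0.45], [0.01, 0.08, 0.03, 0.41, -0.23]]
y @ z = [[-0.38,  0.54,  -0.55,  0.19,  0.6], [0.11,  -0.12,  -0.08,  -1.09,  0.59], [-0.52,  -0.08,  -0.35,  -0.61,  0.76], [0.17,  -0.31,  0.43,  0.57,  -0.78], [-0.32,  0.01,  -0.44,  -1.32,  1.17]]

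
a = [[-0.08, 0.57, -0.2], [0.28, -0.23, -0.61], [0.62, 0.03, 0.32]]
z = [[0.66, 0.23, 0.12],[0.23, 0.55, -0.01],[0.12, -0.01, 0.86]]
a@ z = [[0.05, 0.3, -0.19], [0.06, -0.06, -0.49], [0.45, 0.16, 0.35]]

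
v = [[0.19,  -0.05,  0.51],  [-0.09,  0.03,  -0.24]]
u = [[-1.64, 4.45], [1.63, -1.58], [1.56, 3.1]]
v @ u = [[0.40, 2.51], [-0.18, -1.19]]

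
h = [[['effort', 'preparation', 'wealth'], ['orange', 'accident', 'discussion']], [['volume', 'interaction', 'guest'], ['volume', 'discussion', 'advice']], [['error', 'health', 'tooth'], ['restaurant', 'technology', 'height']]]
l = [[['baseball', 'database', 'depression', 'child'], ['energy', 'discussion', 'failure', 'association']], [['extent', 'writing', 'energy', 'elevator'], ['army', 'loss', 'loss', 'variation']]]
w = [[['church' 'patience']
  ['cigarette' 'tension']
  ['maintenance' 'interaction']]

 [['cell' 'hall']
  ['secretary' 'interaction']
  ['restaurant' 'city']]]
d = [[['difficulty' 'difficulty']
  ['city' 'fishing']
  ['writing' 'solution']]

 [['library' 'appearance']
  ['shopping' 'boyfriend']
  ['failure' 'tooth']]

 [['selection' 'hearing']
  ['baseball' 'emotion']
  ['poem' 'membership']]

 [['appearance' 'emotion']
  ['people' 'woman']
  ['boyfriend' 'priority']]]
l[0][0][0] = 'baseball'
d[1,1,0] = 'shopping'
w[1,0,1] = 'hall'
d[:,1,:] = [['city', 'fishing'], ['shopping', 'boyfriend'], ['baseball', 'emotion'], ['people', 'woman']]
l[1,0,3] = 'elevator'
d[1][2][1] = 'tooth'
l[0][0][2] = 'depression'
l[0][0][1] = 'database'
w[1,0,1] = 'hall'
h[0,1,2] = 'discussion'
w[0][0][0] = 'church'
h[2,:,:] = [['error', 'health', 'tooth'], ['restaurant', 'technology', 'height']]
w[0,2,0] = 'maintenance'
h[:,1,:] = [['orange', 'accident', 'discussion'], ['volume', 'discussion', 'advice'], ['restaurant', 'technology', 'height']]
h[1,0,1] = 'interaction'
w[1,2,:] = ['restaurant', 'city']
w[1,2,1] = 'city'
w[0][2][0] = 'maintenance'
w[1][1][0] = 'secretary'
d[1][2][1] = 'tooth'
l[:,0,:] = [['baseball', 'database', 'depression', 'child'], ['extent', 'writing', 'energy', 'elevator']]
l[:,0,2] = ['depression', 'energy']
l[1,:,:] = [['extent', 'writing', 'energy', 'elevator'], ['army', 'loss', 'loss', 'variation']]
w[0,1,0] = 'cigarette'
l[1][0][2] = 'energy'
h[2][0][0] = 'error'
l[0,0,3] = 'child'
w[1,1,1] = 'interaction'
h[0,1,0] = 'orange'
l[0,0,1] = 'database'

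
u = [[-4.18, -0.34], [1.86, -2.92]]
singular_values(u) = [4.7, 2.73]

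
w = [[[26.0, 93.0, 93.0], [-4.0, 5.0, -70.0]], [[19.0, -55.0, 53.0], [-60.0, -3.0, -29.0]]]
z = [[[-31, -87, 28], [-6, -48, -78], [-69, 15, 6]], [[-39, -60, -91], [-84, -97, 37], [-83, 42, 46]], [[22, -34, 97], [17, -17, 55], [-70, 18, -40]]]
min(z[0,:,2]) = -78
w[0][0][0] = 26.0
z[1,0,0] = -39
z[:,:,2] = [[28, -78, 6], [-91, 37, 46], [97, 55, -40]]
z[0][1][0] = -6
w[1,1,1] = -3.0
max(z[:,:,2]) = 97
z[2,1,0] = 17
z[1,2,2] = 46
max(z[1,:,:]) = 46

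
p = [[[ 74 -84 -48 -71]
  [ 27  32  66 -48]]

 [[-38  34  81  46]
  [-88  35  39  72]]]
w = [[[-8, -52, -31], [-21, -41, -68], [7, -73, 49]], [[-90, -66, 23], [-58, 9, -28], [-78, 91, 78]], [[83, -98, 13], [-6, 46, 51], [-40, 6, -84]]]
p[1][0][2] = 81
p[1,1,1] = 35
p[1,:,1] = [34, 35]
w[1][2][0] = -78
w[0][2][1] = -73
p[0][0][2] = -48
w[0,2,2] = 49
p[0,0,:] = [74, -84, -48, -71]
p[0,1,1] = 32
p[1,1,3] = 72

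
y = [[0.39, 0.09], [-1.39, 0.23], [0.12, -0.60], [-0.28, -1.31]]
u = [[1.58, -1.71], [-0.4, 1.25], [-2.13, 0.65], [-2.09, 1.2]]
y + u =[[1.97,-1.62], [-1.79,1.48], [-2.01,0.05], [-2.37,-0.11]]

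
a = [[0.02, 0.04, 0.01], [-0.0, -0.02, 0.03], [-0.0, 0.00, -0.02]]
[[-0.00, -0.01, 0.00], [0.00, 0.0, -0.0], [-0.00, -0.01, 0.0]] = a @ [[-0.26, -1.72, 0.12],  [0.07, 0.43, -0.03],  [0.05, 0.36, -0.03]]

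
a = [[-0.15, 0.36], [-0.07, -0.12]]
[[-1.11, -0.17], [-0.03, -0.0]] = a @ [[3.34, 0.5], [-1.7, -0.26]]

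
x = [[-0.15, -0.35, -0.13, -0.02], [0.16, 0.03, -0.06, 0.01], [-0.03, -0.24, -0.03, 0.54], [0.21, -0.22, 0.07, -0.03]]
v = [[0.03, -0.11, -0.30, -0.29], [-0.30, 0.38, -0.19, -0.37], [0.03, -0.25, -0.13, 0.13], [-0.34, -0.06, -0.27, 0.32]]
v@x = [[-0.07,0.12,-0.01,-0.16], [0.03,0.24,-0.00,-0.08], [-0.01,-0.02,0.02,-0.08], [0.12,0.11,0.08,-0.15]]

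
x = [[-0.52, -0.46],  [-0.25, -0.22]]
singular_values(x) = [0.77, 0.0]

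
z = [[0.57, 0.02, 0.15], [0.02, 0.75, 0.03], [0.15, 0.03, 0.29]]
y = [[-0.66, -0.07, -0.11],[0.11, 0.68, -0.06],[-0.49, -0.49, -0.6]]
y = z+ [[-1.23,-0.09,-0.26], [0.09,-0.07,-0.09], [-0.64,-0.52,-0.89]]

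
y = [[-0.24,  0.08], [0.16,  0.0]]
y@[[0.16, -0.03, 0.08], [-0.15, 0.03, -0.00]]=[[-0.05,0.01,-0.02], [0.03,-0.0,0.01]]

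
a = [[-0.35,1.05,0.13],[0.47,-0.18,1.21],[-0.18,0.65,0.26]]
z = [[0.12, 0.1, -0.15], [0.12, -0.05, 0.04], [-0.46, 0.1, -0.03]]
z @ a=[[0.03, 0.01, 0.10], [-0.07, 0.16, -0.03], [0.21, -0.52, 0.05]]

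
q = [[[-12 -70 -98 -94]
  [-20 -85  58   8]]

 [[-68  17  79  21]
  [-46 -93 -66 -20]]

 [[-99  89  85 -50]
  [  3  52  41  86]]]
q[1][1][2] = -66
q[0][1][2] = 58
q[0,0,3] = -94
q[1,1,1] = -93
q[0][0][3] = -94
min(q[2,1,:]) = 3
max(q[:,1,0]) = 3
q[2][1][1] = 52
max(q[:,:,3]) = 86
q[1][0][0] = -68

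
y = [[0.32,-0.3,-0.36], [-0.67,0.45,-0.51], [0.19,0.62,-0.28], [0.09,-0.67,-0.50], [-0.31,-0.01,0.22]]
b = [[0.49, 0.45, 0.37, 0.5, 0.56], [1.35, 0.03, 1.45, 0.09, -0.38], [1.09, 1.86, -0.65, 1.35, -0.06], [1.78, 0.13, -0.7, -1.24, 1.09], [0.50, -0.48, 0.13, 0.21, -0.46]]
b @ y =[[-0.2,-0.06,-0.64], [0.81,0.45,-1.04], [-0.88,-0.80,-1.85], [-0.10,-0.09,0.35], [0.67,-0.42,-0.18]]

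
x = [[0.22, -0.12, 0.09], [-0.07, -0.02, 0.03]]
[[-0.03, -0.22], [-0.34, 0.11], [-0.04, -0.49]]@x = [[0.01, 0.01, -0.01], [-0.08, 0.04, -0.03], [0.03, 0.01, -0.02]]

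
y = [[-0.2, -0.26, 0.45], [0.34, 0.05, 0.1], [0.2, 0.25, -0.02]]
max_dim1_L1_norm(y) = 0.91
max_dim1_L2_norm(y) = 0.56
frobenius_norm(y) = 0.74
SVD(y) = [[-0.86, -0.43, 0.26],[0.26, -0.82, -0.51],[0.43, -0.37, 0.82]] @ diag([0.6148075524623625, 0.3799574223970141, 0.1369088404766352]) @ [[0.57, 0.56, -0.6], [-0.70, -0.06, -0.71], [-0.43, 0.83, 0.36]]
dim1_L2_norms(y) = [0.56, 0.36, 0.32]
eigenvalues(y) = [(0.3+0j), (-0.23+0.23j), (-0.23-0.23j)]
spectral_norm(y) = 0.61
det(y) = 0.03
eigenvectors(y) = [[0.28+0.00j, 0.73+0.00j, (0.73-0j)], [0.66+0.00j, -0.44-0.40j, -0.44+0.40j], [(0.69+0j), (-0.31+0.14j), (-0.31-0.14j)]]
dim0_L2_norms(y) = [0.44, 0.36, 0.46]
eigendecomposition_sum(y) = [[(0.05-0j), (0.03+0j), 0.08+0.00j], [0.11-0.00j, (0.06+0j), 0.18+0.00j], [0.12-0.00j, 0.06+0.00j, 0.19+0.00j]] + [[-0.12+0.07j, -0.14-0.17j, (0.19+0.13j)], [0.11+0.03j, -0.01+0.18j, (-0.04-0.18j)], [(0.04-0.05j), (0.09+0.04j), -0.10-0.02j]] + [[-0.12-0.07j,(-0.14+0.17j),(0.19-0.13j)], [0.11-0.03j,(-0.01-0.18j),(-0.04+0.18j)], [0.04+0.05j,0.09-0.04j,(-0.1+0.02j)]]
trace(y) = -0.17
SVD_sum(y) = [[-0.30,-0.30,0.32], [0.09,0.09,-0.10], [0.15,0.15,-0.16]] + [[0.12,0.01,0.12],[0.22,0.02,0.22],[0.10,0.01,0.1]] + [[-0.02, 0.03, 0.01], [0.03, -0.06, -0.03], [-0.05, 0.09, 0.04]]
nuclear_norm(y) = 1.13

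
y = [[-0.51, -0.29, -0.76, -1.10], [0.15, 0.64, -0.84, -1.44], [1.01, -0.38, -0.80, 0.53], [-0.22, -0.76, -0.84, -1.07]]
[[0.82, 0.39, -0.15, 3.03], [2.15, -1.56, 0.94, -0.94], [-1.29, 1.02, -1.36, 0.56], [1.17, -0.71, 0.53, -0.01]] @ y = [[-1.18,-2.23,-3.38,-4.79], [-0.17,-1.26,-0.29,1.39], [-0.69,1.12,0.74,-1.37], [-0.17,-0.99,-0.71,0.03]]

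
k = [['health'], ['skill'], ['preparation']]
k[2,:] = ['preparation']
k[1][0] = 'skill'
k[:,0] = ['health', 'skill', 'preparation']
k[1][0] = 'skill'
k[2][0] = 'preparation'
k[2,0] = 'preparation'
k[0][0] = 'health'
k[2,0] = 'preparation'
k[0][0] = 'health'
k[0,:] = ['health']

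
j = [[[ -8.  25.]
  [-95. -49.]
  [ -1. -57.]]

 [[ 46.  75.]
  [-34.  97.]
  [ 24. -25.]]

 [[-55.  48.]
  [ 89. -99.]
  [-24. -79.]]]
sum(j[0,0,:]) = 17.0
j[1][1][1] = 97.0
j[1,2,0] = 24.0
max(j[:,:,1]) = 97.0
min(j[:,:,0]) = -95.0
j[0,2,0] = -1.0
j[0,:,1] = [25.0, -49.0, -57.0]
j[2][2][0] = -24.0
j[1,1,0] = -34.0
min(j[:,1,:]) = -99.0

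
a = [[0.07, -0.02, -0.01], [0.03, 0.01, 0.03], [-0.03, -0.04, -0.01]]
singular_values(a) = [0.08, 0.05, 0.02]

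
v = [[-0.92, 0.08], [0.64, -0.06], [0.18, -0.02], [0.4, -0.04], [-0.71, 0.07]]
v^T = [[-0.92, 0.64, 0.18, 0.4, -0.71], [0.08, -0.06, -0.02, -0.04, 0.07]]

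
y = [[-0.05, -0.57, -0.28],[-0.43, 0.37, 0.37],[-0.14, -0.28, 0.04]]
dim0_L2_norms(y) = [0.45, 0.73, 0.47]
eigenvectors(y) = [[-0.85, -0.59, 0.4],[-0.26, 0.77, -0.52],[-0.46, -0.25, 0.76]]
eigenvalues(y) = [-0.38, 0.58, 0.16]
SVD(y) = [[0.68, 0.51, -0.53], [-0.7, 0.65, -0.29], [0.19, 0.57, 0.80]] @ diag([0.8668017377469927, 0.45284454198453106, 0.08767307587631702]) @ [[0.28, -0.81, -0.51], [-0.85, -0.46, 0.27], [0.45, -0.36, 0.82]]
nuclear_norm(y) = 1.41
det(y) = -0.03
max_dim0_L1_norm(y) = 1.22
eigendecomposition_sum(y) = [[-0.31, -0.23, 0.0],[-0.09, -0.07, 0.00],[-0.17, -0.13, 0.00]] + [[0.31, -0.33, -0.39],[-0.41, 0.43, 0.51],[0.13, -0.14, -0.16]] + [[-0.05, -0.01, 0.11], [0.07, 0.01, -0.14], [-0.11, -0.02, 0.2]]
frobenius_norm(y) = 0.98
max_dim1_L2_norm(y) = 0.68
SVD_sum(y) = [[0.16, -0.48, -0.3], [-0.17, 0.5, 0.31], [0.05, -0.14, -0.09]] + [[-0.19,-0.11,0.06],[-0.25,-0.13,0.08],[-0.22,-0.12,0.07]] + [[-0.02,0.02,-0.04], [-0.01,0.01,-0.02], [0.03,-0.03,0.06]]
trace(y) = 0.36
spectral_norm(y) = 0.87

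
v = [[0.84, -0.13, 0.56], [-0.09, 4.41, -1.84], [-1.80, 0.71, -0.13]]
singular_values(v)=[4.86, 1.94, 0.49]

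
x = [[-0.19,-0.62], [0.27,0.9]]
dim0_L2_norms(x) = [0.33, 1.09]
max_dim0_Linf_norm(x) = 0.9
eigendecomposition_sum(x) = [[-0.01, -0.0], [0.00, 0.0]] + [[-0.18,  -0.62], [0.27,  0.90]]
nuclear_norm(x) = 1.14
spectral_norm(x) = 1.14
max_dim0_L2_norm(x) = 1.09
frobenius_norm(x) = 1.14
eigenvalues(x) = [-0.01, 0.72]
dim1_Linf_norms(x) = [0.62, 0.9]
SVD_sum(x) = [[-0.19, -0.62],[0.27, 0.90]] + [[-0.00, 0.0], [-0.0, 0.0]]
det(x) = -0.00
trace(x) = 0.71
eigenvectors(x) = [[-0.96, 0.57], [0.29, -0.82]]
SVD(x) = [[-0.57, 0.82], [0.82, 0.57]] @ diag([1.1416610953775794, 0.003153300059514974]) @ [[0.29, 0.96], [-0.96, 0.29]]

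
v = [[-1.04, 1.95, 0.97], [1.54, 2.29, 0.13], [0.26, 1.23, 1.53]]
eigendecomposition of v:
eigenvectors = [[0.93, -0.44, 0.14], [-0.36, -0.71, -0.31], [0.06, -0.55, 0.94]]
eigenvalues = [-1.73, 3.34, 1.17]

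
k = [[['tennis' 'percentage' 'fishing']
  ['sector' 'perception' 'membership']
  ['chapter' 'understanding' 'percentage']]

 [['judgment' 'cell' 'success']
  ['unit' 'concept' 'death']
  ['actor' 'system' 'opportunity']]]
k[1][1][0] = 'unit'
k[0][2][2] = 'percentage'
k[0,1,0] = 'sector'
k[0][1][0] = 'sector'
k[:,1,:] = [['sector', 'perception', 'membership'], ['unit', 'concept', 'death']]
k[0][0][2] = 'fishing'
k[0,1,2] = 'membership'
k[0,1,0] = 'sector'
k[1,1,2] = 'death'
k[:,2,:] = [['chapter', 'understanding', 'percentage'], ['actor', 'system', 'opportunity']]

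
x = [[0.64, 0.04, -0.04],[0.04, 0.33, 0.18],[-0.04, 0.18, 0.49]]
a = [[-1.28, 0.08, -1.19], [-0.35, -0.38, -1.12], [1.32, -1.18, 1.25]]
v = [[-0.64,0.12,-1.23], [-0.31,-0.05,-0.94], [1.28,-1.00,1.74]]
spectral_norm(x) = 0.65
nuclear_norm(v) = 3.55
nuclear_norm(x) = 1.46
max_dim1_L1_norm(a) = 3.75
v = a + x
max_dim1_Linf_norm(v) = 1.74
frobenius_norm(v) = 2.93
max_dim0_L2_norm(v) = 2.33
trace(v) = 1.05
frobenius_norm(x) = 0.91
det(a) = 1.13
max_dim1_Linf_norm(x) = 0.64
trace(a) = -0.41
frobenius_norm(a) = 3.05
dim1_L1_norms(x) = [0.72, 0.55, 0.71]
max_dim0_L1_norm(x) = 0.72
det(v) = 0.12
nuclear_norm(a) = 4.27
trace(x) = 1.46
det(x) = 0.08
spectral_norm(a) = 2.83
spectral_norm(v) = 2.86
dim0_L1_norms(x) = [0.72, 0.55, 0.71]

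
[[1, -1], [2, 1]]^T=[[1, 2], [-1, 1]]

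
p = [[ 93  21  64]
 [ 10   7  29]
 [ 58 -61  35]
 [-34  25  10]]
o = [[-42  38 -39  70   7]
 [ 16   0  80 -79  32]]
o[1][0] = 16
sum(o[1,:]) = 49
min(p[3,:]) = -34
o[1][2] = 80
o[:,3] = [70, -79]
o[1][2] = 80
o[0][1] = 38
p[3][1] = 25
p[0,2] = 64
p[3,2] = 10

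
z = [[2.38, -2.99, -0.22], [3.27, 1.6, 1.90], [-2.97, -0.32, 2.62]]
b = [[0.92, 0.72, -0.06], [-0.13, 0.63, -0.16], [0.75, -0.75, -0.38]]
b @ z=[[4.72, -1.58, 1.01], [2.23, 1.45, 0.81], [0.46, -3.32, -2.59]]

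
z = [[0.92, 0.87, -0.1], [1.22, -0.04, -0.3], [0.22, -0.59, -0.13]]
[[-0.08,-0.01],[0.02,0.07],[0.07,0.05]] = z@[[-0.01, 0.08], [-0.09, -0.08], [-0.11, 0.11]]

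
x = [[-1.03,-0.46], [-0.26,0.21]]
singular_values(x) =[1.14, 0.29]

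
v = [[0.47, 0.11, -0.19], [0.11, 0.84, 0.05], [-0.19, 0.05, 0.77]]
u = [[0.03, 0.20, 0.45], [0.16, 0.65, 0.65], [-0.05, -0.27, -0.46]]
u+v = [[0.5, 0.31, 0.26],[0.27, 1.49, 0.70],[-0.24, -0.22, 0.31]]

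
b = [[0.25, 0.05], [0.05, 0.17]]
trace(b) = 0.42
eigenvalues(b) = [0.27, 0.15]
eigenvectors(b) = [[0.9, -0.43], [0.43, 0.90]]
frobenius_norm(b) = 0.31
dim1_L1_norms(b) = [0.3, 0.22]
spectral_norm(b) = 0.27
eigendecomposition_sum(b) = [[0.22, 0.11], [0.11, 0.05]] + [[0.03, -0.06],[-0.06, 0.12]]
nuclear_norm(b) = 0.42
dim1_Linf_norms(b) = [0.25, 0.17]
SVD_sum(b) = [[0.22, 0.11], [0.11, 0.05]] + [[0.03,-0.06], [-0.06,0.12]]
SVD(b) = [[-0.9, -0.43], [-0.43, 0.9]] @ diag([0.27403124237432847, 0.14596875762567152]) @ [[-0.9, -0.43], [-0.43, 0.90]]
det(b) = 0.04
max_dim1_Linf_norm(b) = 0.25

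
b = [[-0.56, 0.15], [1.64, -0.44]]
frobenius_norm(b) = 1.79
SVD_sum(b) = [[-0.56,  0.15],[1.64,  -0.44]] + [[-0.0, -0.0], [-0.00, -0.0]]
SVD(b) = [[-0.32,0.95], [0.95,0.32]] @ diag([1.7942407726667438, 0.00022293552018954902]) @ [[0.97, -0.26], [-0.26, -0.97]]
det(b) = 0.00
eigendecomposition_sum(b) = [[-0.56, 0.15], [1.64, -0.44]] + [[-0.0, -0.00], [-0.00, -0.0]]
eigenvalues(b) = [-1.0, -0.0]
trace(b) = -1.00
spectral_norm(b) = 1.79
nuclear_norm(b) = 1.79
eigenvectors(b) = [[-0.32, -0.26],[0.95, -0.97]]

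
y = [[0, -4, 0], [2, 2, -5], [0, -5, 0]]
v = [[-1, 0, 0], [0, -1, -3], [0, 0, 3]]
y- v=[[1, -4, 0], [2, 3, -2], [0, -5, -3]]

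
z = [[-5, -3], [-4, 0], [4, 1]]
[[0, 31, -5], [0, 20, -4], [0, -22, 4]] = z@ [[0, -5, 1], [0, -2, 0]]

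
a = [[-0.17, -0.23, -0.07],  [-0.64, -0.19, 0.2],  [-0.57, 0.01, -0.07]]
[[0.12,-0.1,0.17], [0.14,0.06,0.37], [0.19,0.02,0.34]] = a @ [[-0.29, -0.08, -0.57], [-0.18, 0.38, -0.24], [-0.38, 0.42, -0.22]]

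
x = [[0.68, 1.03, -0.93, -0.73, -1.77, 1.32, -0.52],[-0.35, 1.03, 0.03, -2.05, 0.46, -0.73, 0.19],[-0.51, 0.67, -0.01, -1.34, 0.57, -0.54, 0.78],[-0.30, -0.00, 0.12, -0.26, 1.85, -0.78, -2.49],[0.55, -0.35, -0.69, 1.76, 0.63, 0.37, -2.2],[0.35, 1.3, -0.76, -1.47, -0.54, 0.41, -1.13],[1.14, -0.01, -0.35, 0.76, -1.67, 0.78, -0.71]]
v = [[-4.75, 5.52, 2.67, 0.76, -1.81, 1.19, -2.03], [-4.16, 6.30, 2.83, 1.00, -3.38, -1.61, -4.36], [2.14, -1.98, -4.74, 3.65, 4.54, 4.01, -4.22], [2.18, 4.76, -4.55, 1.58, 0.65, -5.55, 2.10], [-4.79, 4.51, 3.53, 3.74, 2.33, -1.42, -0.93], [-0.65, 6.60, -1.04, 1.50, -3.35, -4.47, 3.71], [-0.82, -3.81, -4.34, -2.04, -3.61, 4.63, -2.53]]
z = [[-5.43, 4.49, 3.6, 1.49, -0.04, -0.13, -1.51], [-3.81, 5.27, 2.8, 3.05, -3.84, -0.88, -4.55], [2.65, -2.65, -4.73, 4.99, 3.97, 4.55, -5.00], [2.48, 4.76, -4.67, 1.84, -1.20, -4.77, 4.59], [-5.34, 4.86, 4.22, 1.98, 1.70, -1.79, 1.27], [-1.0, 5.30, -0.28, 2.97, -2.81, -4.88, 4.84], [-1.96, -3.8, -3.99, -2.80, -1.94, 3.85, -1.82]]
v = z + x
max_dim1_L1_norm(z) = 28.54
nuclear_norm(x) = 13.32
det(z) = -35611.77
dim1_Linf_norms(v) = [5.52, 6.3, 4.74, 5.55, 4.79, 6.6, 4.63]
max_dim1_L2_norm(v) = 9.95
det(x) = -0.00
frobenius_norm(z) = 24.97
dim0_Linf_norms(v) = [4.79, 6.6, 4.74, 3.74, 4.54, 5.55, 4.36]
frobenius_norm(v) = 24.56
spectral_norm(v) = 17.17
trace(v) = -6.28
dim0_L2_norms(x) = [1.63, 2.09, 1.43, 3.53, 3.25, 2.02, 3.71]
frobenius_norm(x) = 7.07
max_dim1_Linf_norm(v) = 6.6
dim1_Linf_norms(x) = [1.77, 2.05, 1.34, 2.49, 2.2, 1.47, 1.67]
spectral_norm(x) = 4.35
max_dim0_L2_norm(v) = 13.23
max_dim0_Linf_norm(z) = 5.43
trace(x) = 1.77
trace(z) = -8.05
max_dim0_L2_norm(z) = 11.99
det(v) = -122803.30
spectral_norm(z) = 17.52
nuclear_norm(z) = 52.90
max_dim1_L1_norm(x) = 6.98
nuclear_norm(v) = 52.83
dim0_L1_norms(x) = [3.88, 4.39, 2.89, 8.37, 7.49, 4.93, 8.02]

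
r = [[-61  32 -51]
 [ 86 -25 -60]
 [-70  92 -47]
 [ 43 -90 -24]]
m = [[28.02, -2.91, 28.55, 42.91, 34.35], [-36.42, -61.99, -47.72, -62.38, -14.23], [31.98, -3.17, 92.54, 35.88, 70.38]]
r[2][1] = 92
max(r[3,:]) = 43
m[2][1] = -3.17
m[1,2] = -47.72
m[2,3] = 35.88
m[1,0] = -36.42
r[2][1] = 92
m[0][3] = 42.91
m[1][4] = -14.23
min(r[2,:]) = -70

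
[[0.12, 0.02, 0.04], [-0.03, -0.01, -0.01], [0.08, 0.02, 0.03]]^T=[[0.12, -0.03, 0.08], [0.02, -0.01, 0.02], [0.04, -0.01, 0.03]]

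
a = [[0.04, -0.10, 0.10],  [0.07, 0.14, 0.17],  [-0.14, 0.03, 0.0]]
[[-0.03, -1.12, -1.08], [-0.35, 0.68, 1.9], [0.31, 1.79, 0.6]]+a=[[0.01, -1.22, -0.98], [-0.28, 0.82, 2.07], [0.17, 1.82, 0.6]]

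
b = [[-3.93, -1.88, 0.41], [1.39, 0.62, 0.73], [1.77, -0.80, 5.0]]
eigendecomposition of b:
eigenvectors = [[0.93, -0.01, 0.37], [-0.28, -0.17, -0.88], [-0.22, -0.99, -0.29]]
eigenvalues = [-3.47, 4.88, 0.28]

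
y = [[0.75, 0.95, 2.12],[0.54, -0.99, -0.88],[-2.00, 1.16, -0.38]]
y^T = [[0.75, 0.54, -2.00], [0.95, -0.99, 1.16], [2.12, -0.88, -0.38]]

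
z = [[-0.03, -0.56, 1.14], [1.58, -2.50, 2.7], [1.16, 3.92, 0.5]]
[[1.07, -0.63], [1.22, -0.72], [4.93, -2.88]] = z @ [[-0.03, 0.02], [1.08, -0.63], [1.47, -0.86]]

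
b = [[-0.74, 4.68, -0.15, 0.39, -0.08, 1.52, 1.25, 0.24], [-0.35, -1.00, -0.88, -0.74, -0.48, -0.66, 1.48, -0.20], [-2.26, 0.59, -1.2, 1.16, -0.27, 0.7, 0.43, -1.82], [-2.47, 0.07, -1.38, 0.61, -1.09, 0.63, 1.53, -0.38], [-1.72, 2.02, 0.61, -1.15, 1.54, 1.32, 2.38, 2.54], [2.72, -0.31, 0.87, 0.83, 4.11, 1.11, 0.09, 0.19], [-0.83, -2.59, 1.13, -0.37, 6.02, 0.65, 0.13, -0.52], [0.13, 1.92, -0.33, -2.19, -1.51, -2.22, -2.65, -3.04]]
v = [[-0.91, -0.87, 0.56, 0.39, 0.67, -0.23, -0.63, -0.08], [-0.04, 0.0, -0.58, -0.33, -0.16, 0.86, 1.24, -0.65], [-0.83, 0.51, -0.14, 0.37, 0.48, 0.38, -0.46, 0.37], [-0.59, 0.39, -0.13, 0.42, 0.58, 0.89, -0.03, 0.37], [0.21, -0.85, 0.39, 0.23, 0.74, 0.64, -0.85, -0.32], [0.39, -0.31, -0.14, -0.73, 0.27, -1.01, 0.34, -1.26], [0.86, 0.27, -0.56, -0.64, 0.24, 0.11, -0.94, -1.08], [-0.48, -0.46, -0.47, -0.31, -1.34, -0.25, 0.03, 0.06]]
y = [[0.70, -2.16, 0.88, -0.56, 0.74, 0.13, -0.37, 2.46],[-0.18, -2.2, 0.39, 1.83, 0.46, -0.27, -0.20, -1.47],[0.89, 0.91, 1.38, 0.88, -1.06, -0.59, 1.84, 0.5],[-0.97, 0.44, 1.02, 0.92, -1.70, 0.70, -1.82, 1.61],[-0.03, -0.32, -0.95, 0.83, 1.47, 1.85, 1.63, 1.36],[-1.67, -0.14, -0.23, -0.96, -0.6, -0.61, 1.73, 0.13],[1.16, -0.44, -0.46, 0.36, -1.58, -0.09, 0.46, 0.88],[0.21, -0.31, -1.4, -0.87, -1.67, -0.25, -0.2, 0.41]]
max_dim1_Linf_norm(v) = 1.34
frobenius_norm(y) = 8.73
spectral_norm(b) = 8.77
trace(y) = 2.53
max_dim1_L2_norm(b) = 6.76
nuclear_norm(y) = 22.59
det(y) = 0.40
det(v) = 0.00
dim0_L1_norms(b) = [11.22, 13.18, 6.55, 7.44, 15.1, 8.81, 9.94, 8.93]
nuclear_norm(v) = 11.14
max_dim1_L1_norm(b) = 13.99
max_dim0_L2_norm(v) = 1.97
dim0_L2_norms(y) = [2.54, 3.31, 2.65, 2.79, 3.55, 2.19, 3.57, 3.72]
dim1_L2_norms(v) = [1.72, 1.78, 1.35, 1.4, 1.66, 1.9, 1.91, 1.62]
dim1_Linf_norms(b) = [4.68, 1.48, 2.26, 2.47, 2.54, 4.11, 6.02, 3.04]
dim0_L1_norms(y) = [5.81, 6.92, 6.71, 7.21, 9.28, 4.49, 8.25, 8.82]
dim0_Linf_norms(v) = [0.91, 0.87, 0.58, 0.73, 1.34, 1.01, 1.24, 1.26]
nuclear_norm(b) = 30.68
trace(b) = -2.59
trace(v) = -1.78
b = v @ y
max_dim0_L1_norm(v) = 4.52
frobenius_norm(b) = 13.66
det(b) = 2.53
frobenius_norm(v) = 4.75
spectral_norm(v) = 2.79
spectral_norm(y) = 4.07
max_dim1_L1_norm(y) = 9.18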